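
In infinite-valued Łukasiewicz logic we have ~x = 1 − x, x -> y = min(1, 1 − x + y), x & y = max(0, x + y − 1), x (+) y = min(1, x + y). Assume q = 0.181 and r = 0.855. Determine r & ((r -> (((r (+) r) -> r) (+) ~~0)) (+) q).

r (+) r = min(1, 0.855 + 0.855) = min(1, 1.710) = 1.000
(r (+) r) -> r = min(1, 1 − 1.000 + 0.855) = min(1, 0.855) = 0.855
~0 = 1 − 0.000 = 1.000
~~0 = 1 − 1.000 = 0.000
((r (+) r) -> r) (+) ~~0 = min(1, 0.855 + 0.000) = min(1, 0.855) = 0.855
r -> (((r (+) r) -> r) (+) ~~0) = min(1, 1 − 0.855 + 0.855) = min(1, 1.000) = 1.000
(r -> (((r (+) r) -> r) (+) ~~0)) (+) q = min(1, 1.000 + 0.181) = min(1, 1.181) = 1.000
r & ((r -> (((r (+) r) -> r) (+) ~~0)) (+) q) = max(0, 0.855 + 1.000 − 1) = max(0, 0.855) = 0.855

0.855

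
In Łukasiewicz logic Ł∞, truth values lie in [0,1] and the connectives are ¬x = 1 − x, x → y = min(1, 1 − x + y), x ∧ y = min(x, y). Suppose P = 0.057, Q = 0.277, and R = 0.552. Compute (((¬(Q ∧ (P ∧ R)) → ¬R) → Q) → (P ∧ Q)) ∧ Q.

0.277

P ∧ R = min(0.057, 0.552) = 0.057
Q ∧ (P ∧ R) = min(0.277, 0.057) = 0.057
¬(Q ∧ (P ∧ R)) = 1 − 0.057 = 0.943
¬R = 1 − 0.552 = 0.448
¬(Q ∧ (P ∧ R)) → ¬R = min(1, 1 − 0.943 + 0.448) = min(1, 0.505) = 0.505
(¬(Q ∧ (P ∧ R)) → ¬R) → Q = min(1, 1 − 0.505 + 0.277) = min(1, 0.772) = 0.772
P ∧ Q = min(0.057, 0.277) = 0.057
((¬(Q ∧ (P ∧ R)) → ¬R) → Q) → (P ∧ Q) = min(1, 1 − 0.772 + 0.057) = min(1, 0.285) = 0.285
(((¬(Q ∧ (P ∧ R)) → ¬R) → Q) → (P ∧ Q)) ∧ Q = min(0.285, 0.277) = 0.277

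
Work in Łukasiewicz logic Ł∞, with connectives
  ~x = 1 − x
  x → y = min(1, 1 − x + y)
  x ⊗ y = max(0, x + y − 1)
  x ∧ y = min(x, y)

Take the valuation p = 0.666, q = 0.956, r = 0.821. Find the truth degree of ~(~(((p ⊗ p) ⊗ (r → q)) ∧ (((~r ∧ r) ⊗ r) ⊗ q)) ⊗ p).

p ⊗ p = max(0, 0.666 + 0.666 − 1) = max(0, 0.332) = 0.332
r → q = min(1, 1 − 0.821 + 0.956) = min(1, 1.135) = 1.000
(p ⊗ p) ⊗ (r → q) = max(0, 0.332 + 1.000 − 1) = max(0, 0.332) = 0.332
~r = 1 − 0.821 = 0.179
~r ∧ r = min(0.179, 0.821) = 0.179
(~r ∧ r) ⊗ r = max(0, 0.179 + 0.821 − 1) = max(0, 0.000) = 0.000
((~r ∧ r) ⊗ r) ⊗ q = max(0, 0.000 + 0.956 − 1) = max(0, -0.044) = 0.000
((p ⊗ p) ⊗ (r → q)) ∧ (((~r ∧ r) ⊗ r) ⊗ q) = min(0.332, 0.000) = 0.000
~(((p ⊗ p) ⊗ (r → q)) ∧ (((~r ∧ r) ⊗ r) ⊗ q)) = 1 − 0.000 = 1.000
~(((p ⊗ p) ⊗ (r → q)) ∧ (((~r ∧ r) ⊗ r) ⊗ q)) ⊗ p = max(0, 1.000 + 0.666 − 1) = max(0, 0.666) = 0.666
~(~(((p ⊗ p) ⊗ (r → q)) ∧ (((~r ∧ r) ⊗ r) ⊗ q)) ⊗ p) = 1 − 0.666 = 0.334

0.334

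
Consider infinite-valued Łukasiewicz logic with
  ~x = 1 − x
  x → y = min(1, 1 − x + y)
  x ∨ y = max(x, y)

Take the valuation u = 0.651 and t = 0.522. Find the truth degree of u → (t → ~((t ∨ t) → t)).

t ∨ t = max(0.522, 0.522) = 0.522
(t ∨ t) → t = min(1, 1 − 0.522 + 0.522) = min(1, 1.000) = 1.000
~((t ∨ t) → t) = 1 − 1.000 = 0.000
t → ~((t ∨ t) → t) = min(1, 1 − 0.522 + 0.000) = min(1, 0.478) = 0.478
u → (t → ~((t ∨ t) → t)) = min(1, 1 − 0.651 + 0.478) = min(1, 0.827) = 0.827

0.827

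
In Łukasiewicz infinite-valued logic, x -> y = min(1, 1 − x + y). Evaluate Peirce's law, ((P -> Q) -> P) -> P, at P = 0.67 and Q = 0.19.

0.67

P -> Q = min(1, 1 − 0.67 + 0.19) = min(1, 0.52) = 0.52
(P -> Q) -> P = min(1, 1 − 0.52 + 0.67) = min(1, 1.15) = 1.00
((P -> Q) -> P) -> P = min(1, 1 − 1.00 + 0.67) = min(1, 0.67) = 0.67
(The value 0.67 < 1 shows this instance is not satisfied; not a Ł∞-tautology in general.)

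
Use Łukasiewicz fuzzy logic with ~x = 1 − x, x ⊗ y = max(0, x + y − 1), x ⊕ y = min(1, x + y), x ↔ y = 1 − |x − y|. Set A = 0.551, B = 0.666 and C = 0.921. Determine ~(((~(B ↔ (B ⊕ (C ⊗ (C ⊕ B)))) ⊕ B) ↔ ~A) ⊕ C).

C ⊕ B = min(1, 0.921 + 0.666) = min(1, 1.587) = 1.000
C ⊗ (C ⊕ B) = max(0, 0.921 + 1.000 − 1) = max(0, 0.921) = 0.921
B ⊕ (C ⊗ (C ⊕ B)) = min(1, 0.666 + 0.921) = min(1, 1.587) = 1.000
B ↔ (B ⊕ (C ⊗ (C ⊕ B))) = 1 − |0.666 − 1.000| = 1 − 0.334 = 0.666
~(B ↔ (B ⊕ (C ⊗ (C ⊕ B)))) = 1 − 0.666 = 0.334
~(B ↔ (B ⊕ (C ⊗ (C ⊕ B)))) ⊕ B = min(1, 0.334 + 0.666) = min(1, 1.000) = 1.000
~A = 1 − 0.551 = 0.449
(~(B ↔ (B ⊕ (C ⊗ (C ⊕ B)))) ⊕ B) ↔ ~A = 1 − |1.000 − 0.449| = 1 − 0.551 = 0.449
((~(B ↔ (B ⊕ (C ⊗ (C ⊕ B)))) ⊕ B) ↔ ~A) ⊕ C = min(1, 0.449 + 0.921) = min(1, 1.370) = 1.000
~(((~(B ↔ (B ⊕ (C ⊗ (C ⊕ B)))) ⊕ B) ↔ ~A) ⊕ C) = 1 − 1.000 = 0.000

0.000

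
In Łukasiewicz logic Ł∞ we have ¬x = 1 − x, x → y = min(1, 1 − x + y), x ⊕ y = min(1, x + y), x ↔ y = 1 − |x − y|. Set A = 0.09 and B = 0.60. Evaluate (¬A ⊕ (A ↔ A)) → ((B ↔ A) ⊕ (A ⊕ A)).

0.67

¬A = 1 − 0.09 = 0.91
A ↔ A = 1 − |0.09 − 0.09| = 1 − 0.00 = 1.00
¬A ⊕ (A ↔ A) = min(1, 0.91 + 1.00) = min(1, 1.91) = 1.00
B ↔ A = 1 − |0.60 − 0.09| = 1 − 0.51 = 0.49
A ⊕ A = min(1, 0.09 + 0.09) = min(1, 0.18) = 0.18
(B ↔ A) ⊕ (A ⊕ A) = min(1, 0.49 + 0.18) = min(1, 0.67) = 0.67
(¬A ⊕ (A ↔ A)) → ((B ↔ A) ⊕ (A ⊕ A)) = min(1, 1 − 1.00 + 0.67) = min(1, 0.67) = 0.67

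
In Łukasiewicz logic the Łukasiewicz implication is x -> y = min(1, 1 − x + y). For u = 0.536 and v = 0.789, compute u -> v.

1.000

u -> v = min(1, 1 − 0.536 + 0.789) = min(1, 1.253) = 1.000
For comparison, the Gödel implication (1 if x ≤ y else y) would give 1.000.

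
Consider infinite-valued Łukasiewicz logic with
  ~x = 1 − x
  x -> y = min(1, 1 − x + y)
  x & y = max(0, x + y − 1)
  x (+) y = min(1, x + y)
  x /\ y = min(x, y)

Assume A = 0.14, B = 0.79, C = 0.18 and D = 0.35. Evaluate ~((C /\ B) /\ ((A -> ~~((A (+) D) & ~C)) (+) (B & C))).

C /\ B = min(0.18, 0.79) = 0.18
A (+) D = min(1, 0.14 + 0.35) = min(1, 0.49) = 0.49
~C = 1 − 0.18 = 0.82
(A (+) D) & ~C = max(0, 0.49 + 0.82 − 1) = max(0, 0.31) = 0.31
~((A (+) D) & ~C) = 1 − 0.31 = 0.69
~~((A (+) D) & ~C) = 1 − 0.69 = 0.31
A -> ~~((A (+) D) & ~C) = min(1, 1 − 0.14 + 0.31) = min(1, 1.17) = 1.00
B & C = max(0, 0.79 + 0.18 − 1) = max(0, -0.03) = 0.00
(A -> ~~((A (+) D) & ~C)) (+) (B & C) = min(1, 1.00 + 0.00) = min(1, 1.00) = 1.00
(C /\ B) /\ ((A -> ~~((A (+) D) & ~C)) (+) (B & C)) = min(0.18, 1.00) = 0.18
~((C /\ B) /\ ((A -> ~~((A (+) D) & ~C)) (+) (B & C))) = 1 − 0.18 = 0.82

0.82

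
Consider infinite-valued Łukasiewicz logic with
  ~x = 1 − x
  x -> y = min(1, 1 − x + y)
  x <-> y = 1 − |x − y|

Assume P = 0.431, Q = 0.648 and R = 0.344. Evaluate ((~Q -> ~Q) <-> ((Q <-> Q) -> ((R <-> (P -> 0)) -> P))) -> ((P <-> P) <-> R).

0.688

~Q = 1 − 0.648 = 0.352
~Q -> ~Q = min(1, 1 − 0.352 + 0.352) = min(1, 1.000) = 1.000
Q <-> Q = 1 − |0.648 − 0.648| = 1 − 0.000 = 1.000
P -> 0 = min(1, 1 − 0.431 + 0.000) = min(1, 0.569) = 0.569
R <-> (P -> 0) = 1 − |0.344 − 0.569| = 1 − 0.225 = 0.775
(R <-> (P -> 0)) -> P = min(1, 1 − 0.775 + 0.431) = min(1, 0.656) = 0.656
(Q <-> Q) -> ((R <-> (P -> 0)) -> P) = min(1, 1 − 1.000 + 0.656) = min(1, 0.656) = 0.656
(~Q -> ~Q) <-> ((Q <-> Q) -> ((R <-> (P -> 0)) -> P)) = 1 − |1.000 − 0.656| = 1 − 0.344 = 0.656
P <-> P = 1 − |0.431 − 0.431| = 1 − 0.000 = 1.000
(P <-> P) <-> R = 1 − |1.000 − 0.344| = 1 − 0.656 = 0.344
((~Q -> ~Q) <-> ((Q <-> Q) -> ((R <-> (P -> 0)) -> P))) -> ((P <-> P) <-> R) = min(1, 1 − 0.656 + 0.344) = min(1, 0.688) = 0.688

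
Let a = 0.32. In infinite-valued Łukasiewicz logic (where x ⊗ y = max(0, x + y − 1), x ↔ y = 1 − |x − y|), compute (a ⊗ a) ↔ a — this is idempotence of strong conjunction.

a ⊗ a = max(0, 0.32 + 0.32 − 1) = max(0, -0.36) = 0.00
(a ⊗ a) ↔ a = 1 − |0.00 − 0.32| = 1 − 0.32 = 0.68
(The value 0.68 < 1 shows this instance is not satisfied; fails in Ł∞ since a ⊗ a = max(0, 2a−1) ≠ a in general.)

0.68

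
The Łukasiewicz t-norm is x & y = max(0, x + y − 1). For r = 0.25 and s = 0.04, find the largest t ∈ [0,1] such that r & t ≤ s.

0.79

The residuum of the Łukasiewicz t-norm gives the supremum: min(1, 1 − 0.25 + 0.04).
1 − 0.25 + 0.04 = 0.79, so t = min(1, 0.79) = 0.79.
Check: 0.25 & 0.79 = max(0, 0.04) = 0.04 ≤ 0.04.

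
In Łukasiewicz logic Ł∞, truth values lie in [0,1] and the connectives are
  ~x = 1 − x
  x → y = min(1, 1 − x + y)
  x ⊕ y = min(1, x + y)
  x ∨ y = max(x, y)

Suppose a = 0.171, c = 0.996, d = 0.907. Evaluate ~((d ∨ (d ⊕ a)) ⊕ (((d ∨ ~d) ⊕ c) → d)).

0.000

d ⊕ a = min(1, 0.907 + 0.171) = min(1, 1.078) = 1.000
d ∨ (d ⊕ a) = max(0.907, 1.000) = 1.000
~d = 1 − 0.907 = 0.093
d ∨ ~d = max(0.907, 0.093) = 0.907
(d ∨ ~d) ⊕ c = min(1, 0.907 + 0.996) = min(1, 1.903) = 1.000
((d ∨ ~d) ⊕ c) → d = min(1, 1 − 1.000 + 0.907) = min(1, 0.907) = 0.907
(d ∨ (d ⊕ a)) ⊕ (((d ∨ ~d) ⊕ c) → d) = min(1, 1.000 + 0.907) = min(1, 1.907) = 1.000
~((d ∨ (d ⊕ a)) ⊕ (((d ∨ ~d) ⊕ c) → d)) = 1 − 1.000 = 0.000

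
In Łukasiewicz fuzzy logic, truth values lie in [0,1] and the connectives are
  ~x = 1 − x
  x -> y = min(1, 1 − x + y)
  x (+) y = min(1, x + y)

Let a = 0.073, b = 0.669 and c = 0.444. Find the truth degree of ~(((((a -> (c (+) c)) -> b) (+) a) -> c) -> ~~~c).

c (+) c = min(1, 0.444 + 0.444) = min(1, 0.888) = 0.888
a -> (c (+) c) = min(1, 1 − 0.073 + 0.888) = min(1, 1.815) = 1.000
(a -> (c (+) c)) -> b = min(1, 1 − 1.000 + 0.669) = min(1, 0.669) = 0.669
((a -> (c (+) c)) -> b) (+) a = min(1, 0.669 + 0.073) = min(1, 0.742) = 0.742
(((a -> (c (+) c)) -> b) (+) a) -> c = min(1, 1 − 0.742 + 0.444) = min(1, 0.702) = 0.702
~c = 1 − 0.444 = 0.556
~~c = 1 − 0.556 = 0.444
~~~c = 1 − 0.444 = 0.556
((((a -> (c (+) c)) -> b) (+) a) -> c) -> ~~~c = min(1, 1 − 0.702 + 0.556) = min(1, 0.854) = 0.854
~(((((a -> (c (+) c)) -> b) (+) a) -> c) -> ~~~c) = 1 − 0.854 = 0.146

0.146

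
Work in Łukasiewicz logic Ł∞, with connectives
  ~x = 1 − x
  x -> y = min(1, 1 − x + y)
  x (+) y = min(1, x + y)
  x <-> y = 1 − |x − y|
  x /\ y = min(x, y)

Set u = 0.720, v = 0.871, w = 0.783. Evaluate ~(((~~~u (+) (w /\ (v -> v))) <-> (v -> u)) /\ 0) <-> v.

0.871

~u = 1 − 0.720 = 0.280
~~u = 1 − 0.280 = 0.720
~~~u = 1 − 0.720 = 0.280
v -> v = min(1, 1 − 0.871 + 0.871) = min(1, 1.000) = 1.000
w /\ (v -> v) = min(0.783, 1.000) = 0.783
~~~u (+) (w /\ (v -> v)) = min(1, 0.280 + 0.783) = min(1, 1.063) = 1.000
v -> u = min(1, 1 − 0.871 + 0.720) = min(1, 0.849) = 0.849
(~~~u (+) (w /\ (v -> v))) <-> (v -> u) = 1 − |1.000 − 0.849| = 1 − 0.151 = 0.849
((~~~u (+) (w /\ (v -> v))) <-> (v -> u)) /\ 0 = min(0.849, 0.000) = 0.000
~(((~~~u (+) (w /\ (v -> v))) <-> (v -> u)) /\ 0) = 1 − 0.000 = 1.000
~(((~~~u (+) (w /\ (v -> v))) <-> (v -> u)) /\ 0) <-> v = 1 − |1.000 − 0.871| = 1 − 0.129 = 0.871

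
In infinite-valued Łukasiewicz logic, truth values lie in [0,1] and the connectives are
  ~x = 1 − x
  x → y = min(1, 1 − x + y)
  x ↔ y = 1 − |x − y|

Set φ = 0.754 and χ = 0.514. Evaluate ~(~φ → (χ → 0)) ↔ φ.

~φ = 1 − 0.754 = 0.246
χ → 0 = min(1, 1 − 0.514 + 0.000) = min(1, 0.486) = 0.486
~φ → (χ → 0) = min(1, 1 − 0.246 + 0.486) = min(1, 1.240) = 1.000
~(~φ → (χ → 0)) = 1 − 1.000 = 0.000
~(~φ → (χ → 0)) ↔ φ = 1 − |0.000 − 0.754| = 1 − 0.754 = 0.246

0.246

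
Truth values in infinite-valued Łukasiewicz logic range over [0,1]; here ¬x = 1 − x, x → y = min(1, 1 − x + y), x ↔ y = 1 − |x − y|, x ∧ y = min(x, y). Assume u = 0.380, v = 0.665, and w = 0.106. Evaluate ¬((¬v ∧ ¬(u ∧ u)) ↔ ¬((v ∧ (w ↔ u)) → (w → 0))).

¬v = 1 − 0.665 = 0.335
u ∧ u = min(0.380, 0.380) = 0.380
¬(u ∧ u) = 1 − 0.380 = 0.620
¬v ∧ ¬(u ∧ u) = min(0.335, 0.620) = 0.335
w ↔ u = 1 − |0.106 − 0.380| = 1 − 0.274 = 0.726
v ∧ (w ↔ u) = min(0.665, 0.726) = 0.665
w → 0 = min(1, 1 − 0.106 + 0.000) = min(1, 0.894) = 0.894
(v ∧ (w ↔ u)) → (w → 0) = min(1, 1 − 0.665 + 0.894) = min(1, 1.229) = 1.000
¬((v ∧ (w ↔ u)) → (w → 0)) = 1 − 1.000 = 0.000
(¬v ∧ ¬(u ∧ u)) ↔ ¬((v ∧ (w ↔ u)) → (w → 0)) = 1 − |0.335 − 0.000| = 1 − 0.335 = 0.665
¬((¬v ∧ ¬(u ∧ u)) ↔ ¬((v ∧ (w ↔ u)) → (w → 0))) = 1 − 0.665 = 0.335

0.335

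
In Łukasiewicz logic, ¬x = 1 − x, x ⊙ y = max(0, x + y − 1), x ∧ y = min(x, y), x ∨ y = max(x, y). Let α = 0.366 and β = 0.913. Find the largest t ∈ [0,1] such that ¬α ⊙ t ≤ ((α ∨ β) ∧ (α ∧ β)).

0.732

¬α = 1 − 0.366 = 0.634
So the left factor is ¬α = 0.634.
α ∨ β = max(0.366, 0.913) = 0.913
α ∧ β = min(0.366, 0.913) = 0.366
(α ∨ β) ∧ (α ∧ β) = min(0.913, 0.366) = 0.366
So the right-hand bound is (α ∨ β) ∧ (α ∧ β) = 0.366.
The residuum of the Łukasiewicz t-norm gives the supremum: min(1, 1 − 0.634 + 0.366).
1 − 0.634 + 0.366 = 0.732, so t = min(1, 0.732) = 0.732.
Check: 0.634 ⊙ 0.732 = max(0, 0.366) = 0.366 ≤ 0.366.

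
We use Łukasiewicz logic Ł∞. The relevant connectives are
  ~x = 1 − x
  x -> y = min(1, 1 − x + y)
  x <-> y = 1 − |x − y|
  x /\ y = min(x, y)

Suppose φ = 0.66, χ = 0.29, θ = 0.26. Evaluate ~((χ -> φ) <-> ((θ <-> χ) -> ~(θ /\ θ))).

0.23

χ -> φ = min(1, 1 − 0.29 + 0.66) = min(1, 1.37) = 1.00
θ <-> χ = 1 − |0.26 − 0.29| = 1 − 0.03 = 0.97
θ /\ θ = min(0.26, 0.26) = 0.26
~(θ /\ θ) = 1 − 0.26 = 0.74
(θ <-> χ) -> ~(θ /\ θ) = min(1, 1 − 0.97 + 0.74) = min(1, 0.77) = 0.77
(χ -> φ) <-> ((θ <-> χ) -> ~(θ /\ θ)) = 1 − |1.00 − 0.77| = 1 − 0.23 = 0.77
~((χ -> φ) <-> ((θ <-> χ) -> ~(θ /\ θ))) = 1 − 0.77 = 0.23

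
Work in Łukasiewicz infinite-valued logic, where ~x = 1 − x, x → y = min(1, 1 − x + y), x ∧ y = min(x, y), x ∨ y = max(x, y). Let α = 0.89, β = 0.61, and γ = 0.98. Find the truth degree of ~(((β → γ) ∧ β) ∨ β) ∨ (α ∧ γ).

β → γ = min(1, 1 − 0.61 + 0.98) = min(1, 1.37) = 1.00
(β → γ) ∧ β = min(1.00, 0.61) = 0.61
((β → γ) ∧ β) ∨ β = max(0.61, 0.61) = 0.61
~(((β → γ) ∧ β) ∨ β) = 1 − 0.61 = 0.39
α ∧ γ = min(0.89, 0.98) = 0.89
~(((β → γ) ∧ β) ∨ β) ∨ (α ∧ γ) = max(0.39, 0.89) = 0.89

0.89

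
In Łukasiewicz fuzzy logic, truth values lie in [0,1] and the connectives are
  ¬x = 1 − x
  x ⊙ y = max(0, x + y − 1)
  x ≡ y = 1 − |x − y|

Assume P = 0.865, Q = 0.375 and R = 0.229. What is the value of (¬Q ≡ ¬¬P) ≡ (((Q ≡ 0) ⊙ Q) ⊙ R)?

¬Q = 1 − 0.375 = 0.625
¬P = 1 − 0.865 = 0.135
¬¬P = 1 − 0.135 = 0.865
¬Q ≡ ¬¬P = 1 − |0.625 − 0.865| = 1 − 0.240 = 0.760
Q ≡ 0 = 1 − |0.375 − 0.000| = 1 − 0.375 = 0.625
(Q ≡ 0) ⊙ Q = max(0, 0.625 + 0.375 − 1) = max(0, 0.000) = 0.000
((Q ≡ 0) ⊙ Q) ⊙ R = max(0, 0.000 + 0.229 − 1) = max(0, -0.771) = 0.000
(¬Q ≡ ¬¬P) ≡ (((Q ≡ 0) ⊙ Q) ⊙ R) = 1 − |0.760 − 0.000| = 1 − 0.760 = 0.240

0.240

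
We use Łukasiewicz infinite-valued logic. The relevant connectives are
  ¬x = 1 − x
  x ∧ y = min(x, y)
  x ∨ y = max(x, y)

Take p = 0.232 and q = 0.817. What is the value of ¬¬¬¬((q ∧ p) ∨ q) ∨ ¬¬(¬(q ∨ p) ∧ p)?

q ∧ p = min(0.817, 0.232) = 0.232
(q ∧ p) ∨ q = max(0.232, 0.817) = 0.817
¬((q ∧ p) ∨ q) = 1 − 0.817 = 0.183
¬¬((q ∧ p) ∨ q) = 1 − 0.183 = 0.817
¬¬¬((q ∧ p) ∨ q) = 1 − 0.817 = 0.183
¬¬¬¬((q ∧ p) ∨ q) = 1 − 0.183 = 0.817
q ∨ p = max(0.817, 0.232) = 0.817
¬(q ∨ p) = 1 − 0.817 = 0.183
¬(q ∨ p) ∧ p = min(0.183, 0.232) = 0.183
¬(¬(q ∨ p) ∧ p) = 1 − 0.183 = 0.817
¬¬(¬(q ∨ p) ∧ p) = 1 − 0.817 = 0.183
¬¬¬¬((q ∧ p) ∨ q) ∨ ¬¬(¬(q ∨ p) ∧ p) = max(0.817, 0.183) = 0.817

0.817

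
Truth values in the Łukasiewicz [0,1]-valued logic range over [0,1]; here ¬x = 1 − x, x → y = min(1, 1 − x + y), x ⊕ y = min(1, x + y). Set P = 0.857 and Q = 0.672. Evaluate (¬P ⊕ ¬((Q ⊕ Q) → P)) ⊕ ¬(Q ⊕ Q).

¬P = 1 − 0.857 = 0.143
Q ⊕ Q = min(1, 0.672 + 0.672) = min(1, 1.344) = 1.000
(Q ⊕ Q) → P = min(1, 1 − 1.000 + 0.857) = min(1, 0.857) = 0.857
¬((Q ⊕ Q) → P) = 1 − 0.857 = 0.143
¬P ⊕ ¬((Q ⊕ Q) → P) = min(1, 0.143 + 0.143) = min(1, 0.286) = 0.286
¬(Q ⊕ Q) = 1 − 1.000 = 0.000
(¬P ⊕ ¬((Q ⊕ Q) → P)) ⊕ ¬(Q ⊕ Q) = min(1, 0.286 + 0.000) = min(1, 0.286) = 0.286

0.286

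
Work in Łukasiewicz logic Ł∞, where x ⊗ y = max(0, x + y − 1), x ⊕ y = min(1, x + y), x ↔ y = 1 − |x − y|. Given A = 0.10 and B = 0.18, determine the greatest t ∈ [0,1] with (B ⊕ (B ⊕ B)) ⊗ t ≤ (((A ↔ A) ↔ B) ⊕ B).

B ⊕ B = min(1, 0.18 + 0.18) = min(1, 0.36) = 0.36
B ⊕ (B ⊕ B) = min(1, 0.18 + 0.36) = min(1, 0.54) = 0.54
So the left factor is B ⊕ (B ⊕ B) = 0.54.
A ↔ A = 1 − |0.10 − 0.10| = 1 − 0.00 = 1.00
(A ↔ A) ↔ B = 1 − |1.00 − 0.18| = 1 − 0.82 = 0.18
((A ↔ A) ↔ B) ⊕ B = min(1, 0.18 + 0.18) = min(1, 0.36) = 0.36
So the right-hand bound is ((A ↔ A) ↔ B) ⊕ B = 0.36.
The residuum of the Łukasiewicz t-norm gives the supremum: min(1, 1 − 0.54 + 0.36).
1 − 0.54 + 0.36 = 0.82, so t = min(1, 0.82) = 0.82.
Check: 0.54 ⊗ 0.82 = max(0, 0.36) = 0.36 ≤ 0.36.

0.82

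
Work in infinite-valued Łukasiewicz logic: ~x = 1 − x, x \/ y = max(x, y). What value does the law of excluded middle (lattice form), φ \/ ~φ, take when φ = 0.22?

~φ = 1 − 0.22 = 0.78
φ \/ ~φ = max(0.22, 0.78) = 0.78
(The value 0.78 < 1 shows this instance is not satisfied; not a Ł∞-tautology — its value is max(a, 1−a).)

0.78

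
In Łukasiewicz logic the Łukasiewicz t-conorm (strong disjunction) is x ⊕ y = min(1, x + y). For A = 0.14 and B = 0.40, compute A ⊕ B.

0.54

A ⊕ B = min(1, 0.14 + 0.40) = min(1, 0.54) = 0.54
For comparison, the Gödel t-conorm max(x, y) would give 0.40.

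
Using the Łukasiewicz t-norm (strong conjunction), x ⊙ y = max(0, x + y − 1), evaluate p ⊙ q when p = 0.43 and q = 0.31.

0.00

p ⊙ q = max(0, 0.43 + 0.31 − 1) = max(0, -0.26) = 0.00
For comparison, the Gödel (minimum) t-norm min(x, y) would give 0.31.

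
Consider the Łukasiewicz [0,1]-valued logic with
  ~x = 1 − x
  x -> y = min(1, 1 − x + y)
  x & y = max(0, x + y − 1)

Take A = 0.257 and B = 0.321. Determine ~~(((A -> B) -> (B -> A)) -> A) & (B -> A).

A -> B = min(1, 1 − 0.257 + 0.321) = min(1, 1.064) = 1.000
B -> A = min(1, 1 − 0.321 + 0.257) = min(1, 0.936) = 0.936
(A -> B) -> (B -> A) = min(1, 1 − 1.000 + 0.936) = min(1, 0.936) = 0.936
((A -> B) -> (B -> A)) -> A = min(1, 1 − 0.936 + 0.257) = min(1, 0.321) = 0.321
~(((A -> B) -> (B -> A)) -> A) = 1 − 0.321 = 0.679
~~(((A -> B) -> (B -> A)) -> A) = 1 − 0.679 = 0.321
~~(((A -> B) -> (B -> A)) -> A) & (B -> A) = max(0, 0.321 + 0.936 − 1) = max(0, 0.257) = 0.257

0.257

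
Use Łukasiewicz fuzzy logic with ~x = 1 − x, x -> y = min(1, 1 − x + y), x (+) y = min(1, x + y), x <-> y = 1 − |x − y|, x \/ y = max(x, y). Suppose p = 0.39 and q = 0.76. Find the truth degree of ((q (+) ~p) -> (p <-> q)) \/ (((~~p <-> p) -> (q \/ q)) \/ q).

0.76

~p = 1 − 0.39 = 0.61
q (+) ~p = min(1, 0.76 + 0.61) = min(1, 1.37) = 1.00
p <-> q = 1 − |0.39 − 0.76| = 1 − 0.37 = 0.63
(q (+) ~p) -> (p <-> q) = min(1, 1 − 1.00 + 0.63) = min(1, 0.63) = 0.63
~~p = 1 − 0.61 = 0.39
~~p <-> p = 1 − |0.39 − 0.39| = 1 − 0.00 = 1.00
q \/ q = max(0.76, 0.76) = 0.76
(~~p <-> p) -> (q \/ q) = min(1, 1 − 1.00 + 0.76) = min(1, 0.76) = 0.76
((~~p <-> p) -> (q \/ q)) \/ q = max(0.76, 0.76) = 0.76
((q (+) ~p) -> (p <-> q)) \/ (((~~p <-> p) -> (q \/ q)) \/ q) = max(0.63, 0.76) = 0.76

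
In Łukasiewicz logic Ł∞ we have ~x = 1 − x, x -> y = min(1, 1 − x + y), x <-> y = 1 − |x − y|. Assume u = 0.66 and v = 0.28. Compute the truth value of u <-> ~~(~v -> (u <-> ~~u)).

0.66

~v = 1 − 0.28 = 0.72
~u = 1 − 0.66 = 0.34
~~u = 1 − 0.34 = 0.66
u <-> ~~u = 1 − |0.66 − 0.66| = 1 − 0.00 = 1.00
~v -> (u <-> ~~u) = min(1, 1 − 0.72 + 1.00) = min(1, 1.28) = 1.00
~(~v -> (u <-> ~~u)) = 1 − 1.00 = 0.00
~~(~v -> (u <-> ~~u)) = 1 − 0.00 = 1.00
u <-> ~~(~v -> (u <-> ~~u)) = 1 − |0.66 − 1.00| = 1 − 0.34 = 0.66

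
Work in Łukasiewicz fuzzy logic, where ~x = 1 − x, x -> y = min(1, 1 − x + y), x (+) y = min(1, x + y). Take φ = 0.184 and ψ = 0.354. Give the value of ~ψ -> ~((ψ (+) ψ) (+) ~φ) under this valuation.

~ψ = 1 − 0.354 = 0.646
ψ (+) ψ = min(1, 0.354 + 0.354) = min(1, 0.708) = 0.708
~φ = 1 − 0.184 = 0.816
(ψ (+) ψ) (+) ~φ = min(1, 0.708 + 0.816) = min(1, 1.524) = 1.000
~((ψ (+) ψ) (+) ~φ) = 1 − 1.000 = 0.000
~ψ -> ~((ψ (+) ψ) (+) ~φ) = min(1, 1 − 0.646 + 0.000) = min(1, 0.354) = 0.354

0.354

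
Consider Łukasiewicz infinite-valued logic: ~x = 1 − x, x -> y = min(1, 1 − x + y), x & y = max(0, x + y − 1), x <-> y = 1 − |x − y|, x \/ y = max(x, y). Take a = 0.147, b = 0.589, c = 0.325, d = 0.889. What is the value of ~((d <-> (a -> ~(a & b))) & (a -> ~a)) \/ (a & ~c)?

a & b = max(0, 0.147 + 0.589 − 1) = max(0, -0.264) = 0.000
~(a & b) = 1 − 0.000 = 1.000
a -> ~(a & b) = min(1, 1 − 0.147 + 1.000) = min(1, 1.853) = 1.000
d <-> (a -> ~(a & b)) = 1 − |0.889 − 1.000| = 1 − 0.111 = 0.889
~a = 1 − 0.147 = 0.853
a -> ~a = min(1, 1 − 0.147 + 0.853) = min(1, 1.706) = 1.000
(d <-> (a -> ~(a & b))) & (a -> ~a) = max(0, 0.889 + 1.000 − 1) = max(0, 0.889) = 0.889
~((d <-> (a -> ~(a & b))) & (a -> ~a)) = 1 − 0.889 = 0.111
~c = 1 − 0.325 = 0.675
a & ~c = max(0, 0.147 + 0.675 − 1) = max(0, -0.178) = 0.000
~((d <-> (a -> ~(a & b))) & (a -> ~a)) \/ (a & ~c) = max(0.111, 0.000) = 0.111

0.111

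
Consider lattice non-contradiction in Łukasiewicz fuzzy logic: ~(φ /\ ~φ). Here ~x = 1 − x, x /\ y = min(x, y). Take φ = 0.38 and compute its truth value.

0.62

~φ = 1 − 0.38 = 0.62
φ /\ ~φ = min(0.38, 0.62) = 0.38
~(φ /\ ~φ) = 1 − 0.38 = 0.62
(The value 0.62 < 1 shows this instance is not satisfied; not a Ł∞-tautology — its value is 1 − min(a, 1−a).)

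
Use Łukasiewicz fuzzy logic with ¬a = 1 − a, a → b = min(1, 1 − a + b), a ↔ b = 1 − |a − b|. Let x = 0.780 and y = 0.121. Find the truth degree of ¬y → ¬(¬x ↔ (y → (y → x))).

0.901

¬y = 1 − 0.121 = 0.879
¬x = 1 − 0.780 = 0.220
y → x = min(1, 1 − 0.121 + 0.780) = min(1, 1.659) = 1.000
y → (y → x) = min(1, 1 − 0.121 + 1.000) = min(1, 1.879) = 1.000
¬x ↔ (y → (y → x)) = 1 − |0.220 − 1.000| = 1 − 0.780 = 0.220
¬(¬x ↔ (y → (y → x))) = 1 − 0.220 = 0.780
¬y → ¬(¬x ↔ (y → (y → x))) = min(1, 1 − 0.879 + 0.780) = min(1, 0.901) = 0.901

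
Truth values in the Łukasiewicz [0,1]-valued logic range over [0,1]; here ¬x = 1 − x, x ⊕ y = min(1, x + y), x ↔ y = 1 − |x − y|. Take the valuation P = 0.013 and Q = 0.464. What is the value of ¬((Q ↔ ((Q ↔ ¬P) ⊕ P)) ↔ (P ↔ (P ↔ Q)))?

0.510

¬P = 1 − 0.013 = 0.987
Q ↔ ¬P = 1 − |0.464 − 0.987| = 1 − 0.523 = 0.477
(Q ↔ ¬P) ⊕ P = min(1, 0.477 + 0.013) = min(1, 0.490) = 0.490
Q ↔ ((Q ↔ ¬P) ⊕ P) = 1 − |0.464 − 0.490| = 1 − 0.026 = 0.974
P ↔ Q = 1 − |0.013 − 0.464| = 1 − 0.451 = 0.549
P ↔ (P ↔ Q) = 1 − |0.013 − 0.549| = 1 − 0.536 = 0.464
(Q ↔ ((Q ↔ ¬P) ⊕ P)) ↔ (P ↔ (P ↔ Q)) = 1 − |0.974 − 0.464| = 1 − 0.510 = 0.490
¬((Q ↔ ((Q ↔ ¬P) ⊕ P)) ↔ (P ↔ (P ↔ Q))) = 1 − 0.490 = 0.510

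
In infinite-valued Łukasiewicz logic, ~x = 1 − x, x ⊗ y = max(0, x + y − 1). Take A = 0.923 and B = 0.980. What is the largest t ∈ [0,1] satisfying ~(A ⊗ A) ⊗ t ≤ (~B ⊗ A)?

0.846

A ⊗ A = max(0, 0.923 + 0.923 − 1) = max(0, 0.846) = 0.846
~(A ⊗ A) = 1 − 0.846 = 0.154
So the left factor is ~(A ⊗ A) = 0.154.
~B = 1 − 0.980 = 0.020
~B ⊗ A = max(0, 0.020 + 0.923 − 1) = max(0, -0.057) = 0.000
So the right-hand bound is ~B ⊗ A = 0.000.
The residuum of the Łukasiewicz t-norm gives the supremum: min(1, 1 − 0.154 + 0.000).
1 − 0.154 + 0.000 = 0.846, so t = min(1, 0.846) = 0.846.
Check: 0.154 ⊗ 0.846 = max(0, 0.000) = 0.000 ≤ 0.000.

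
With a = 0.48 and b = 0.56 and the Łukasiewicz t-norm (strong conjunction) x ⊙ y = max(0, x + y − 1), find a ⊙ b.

a ⊙ b = max(0, 0.48 + 0.56 − 1) = max(0, 0.04) = 0.04
For comparison, the Gödel (minimum) t-norm min(x, y) would give 0.48.

0.04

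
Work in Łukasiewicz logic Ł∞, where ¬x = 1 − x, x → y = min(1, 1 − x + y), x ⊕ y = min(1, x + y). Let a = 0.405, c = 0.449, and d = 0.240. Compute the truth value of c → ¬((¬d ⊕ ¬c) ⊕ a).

0.551

¬d = 1 − 0.240 = 0.760
¬c = 1 − 0.449 = 0.551
¬d ⊕ ¬c = min(1, 0.760 + 0.551) = min(1, 1.311) = 1.000
(¬d ⊕ ¬c) ⊕ a = min(1, 1.000 + 0.405) = min(1, 1.405) = 1.000
¬((¬d ⊕ ¬c) ⊕ a) = 1 − 1.000 = 0.000
c → ¬((¬d ⊕ ¬c) ⊕ a) = min(1, 1 − 0.449 + 0.000) = min(1, 0.551) = 0.551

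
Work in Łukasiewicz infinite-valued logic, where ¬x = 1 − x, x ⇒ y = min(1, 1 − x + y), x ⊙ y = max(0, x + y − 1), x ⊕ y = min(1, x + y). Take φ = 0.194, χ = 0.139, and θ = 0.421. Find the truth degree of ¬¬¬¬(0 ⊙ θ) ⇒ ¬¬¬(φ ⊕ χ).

0 ⊙ θ = max(0, 0.000 + 0.421 − 1) = max(0, -0.579) = 0.000
¬(0 ⊙ θ) = 1 − 0.000 = 1.000
¬¬(0 ⊙ θ) = 1 − 1.000 = 0.000
¬¬¬(0 ⊙ θ) = 1 − 0.000 = 1.000
¬¬¬¬(0 ⊙ θ) = 1 − 1.000 = 0.000
φ ⊕ χ = min(1, 0.194 + 0.139) = min(1, 0.333) = 0.333
¬(φ ⊕ χ) = 1 − 0.333 = 0.667
¬¬(φ ⊕ χ) = 1 − 0.667 = 0.333
¬¬¬(φ ⊕ χ) = 1 − 0.333 = 0.667
¬¬¬¬(0 ⊙ θ) ⇒ ¬¬¬(φ ⊕ χ) = min(1, 1 − 0.000 + 0.667) = min(1, 1.667) = 1.000

1.000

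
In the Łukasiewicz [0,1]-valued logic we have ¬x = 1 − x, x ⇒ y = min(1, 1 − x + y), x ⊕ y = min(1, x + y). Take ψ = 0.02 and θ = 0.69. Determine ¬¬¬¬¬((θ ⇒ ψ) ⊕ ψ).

θ ⇒ ψ = min(1, 1 − 0.69 + 0.02) = min(1, 0.33) = 0.33
(θ ⇒ ψ) ⊕ ψ = min(1, 0.33 + 0.02) = min(1, 0.35) = 0.35
¬((θ ⇒ ψ) ⊕ ψ) = 1 − 0.35 = 0.65
¬¬((θ ⇒ ψ) ⊕ ψ) = 1 − 0.65 = 0.35
¬¬¬((θ ⇒ ψ) ⊕ ψ) = 1 − 0.35 = 0.65
¬¬¬¬((θ ⇒ ψ) ⊕ ψ) = 1 − 0.65 = 0.35
¬¬¬¬¬((θ ⇒ ψ) ⊕ ψ) = 1 − 0.35 = 0.65

0.65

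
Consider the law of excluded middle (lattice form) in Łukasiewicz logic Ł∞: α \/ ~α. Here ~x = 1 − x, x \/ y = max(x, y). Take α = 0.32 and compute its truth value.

~α = 1 − 0.32 = 0.68
α \/ ~α = max(0.32, 0.68) = 0.68
(The value 0.68 < 1 shows this instance is not satisfied; not a Ł∞-tautology — its value is max(a, 1−a).)

0.68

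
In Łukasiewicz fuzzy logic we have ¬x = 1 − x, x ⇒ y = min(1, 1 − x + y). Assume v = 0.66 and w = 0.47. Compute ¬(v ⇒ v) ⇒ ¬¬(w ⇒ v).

v ⇒ v = min(1, 1 − 0.66 + 0.66) = min(1, 1.00) = 1.00
¬(v ⇒ v) = 1 − 1.00 = 0.00
w ⇒ v = min(1, 1 − 0.47 + 0.66) = min(1, 1.19) = 1.00
¬(w ⇒ v) = 1 − 1.00 = 0.00
¬¬(w ⇒ v) = 1 − 0.00 = 1.00
¬(v ⇒ v) ⇒ ¬¬(w ⇒ v) = min(1, 1 − 0.00 + 1.00) = min(1, 2.00) = 1.00

1.00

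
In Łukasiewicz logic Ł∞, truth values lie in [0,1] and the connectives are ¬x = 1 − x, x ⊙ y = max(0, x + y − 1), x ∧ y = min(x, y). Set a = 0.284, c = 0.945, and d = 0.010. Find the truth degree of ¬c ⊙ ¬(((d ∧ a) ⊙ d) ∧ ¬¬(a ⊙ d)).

¬c = 1 − 0.945 = 0.055
d ∧ a = min(0.010, 0.284) = 0.010
(d ∧ a) ⊙ d = max(0, 0.010 + 0.010 − 1) = max(0, -0.980) = 0.000
a ⊙ d = max(0, 0.284 + 0.010 − 1) = max(0, -0.706) = 0.000
¬(a ⊙ d) = 1 − 0.000 = 1.000
¬¬(a ⊙ d) = 1 − 1.000 = 0.000
((d ∧ a) ⊙ d) ∧ ¬¬(a ⊙ d) = min(0.000, 0.000) = 0.000
¬(((d ∧ a) ⊙ d) ∧ ¬¬(a ⊙ d)) = 1 − 0.000 = 1.000
¬c ⊙ ¬(((d ∧ a) ⊙ d) ∧ ¬¬(a ⊙ d)) = max(0, 0.055 + 1.000 − 1) = max(0, 0.055) = 0.055

0.055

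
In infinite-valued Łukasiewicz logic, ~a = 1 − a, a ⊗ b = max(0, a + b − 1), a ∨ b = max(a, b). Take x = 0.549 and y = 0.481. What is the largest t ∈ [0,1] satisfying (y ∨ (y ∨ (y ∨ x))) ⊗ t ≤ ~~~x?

y ∨ x = max(0.481, 0.549) = 0.549
y ∨ (y ∨ x) = max(0.481, 0.549) = 0.549
y ∨ (y ∨ (y ∨ x)) = max(0.481, 0.549) = 0.549
So the left factor is y ∨ (y ∨ (y ∨ x)) = 0.549.
~x = 1 − 0.549 = 0.451
~~x = 1 − 0.451 = 0.549
~~~x = 1 − 0.549 = 0.451
So the right-hand bound is ~~~x = 0.451.
The residuum of the Łukasiewicz t-norm gives the supremum: min(1, 1 − 0.549 + 0.451).
1 − 0.549 + 0.451 = 0.902, so t = min(1, 0.902) = 0.902.
Check: 0.549 ⊗ 0.902 = max(0, 0.451) = 0.451 ≤ 0.451.

0.902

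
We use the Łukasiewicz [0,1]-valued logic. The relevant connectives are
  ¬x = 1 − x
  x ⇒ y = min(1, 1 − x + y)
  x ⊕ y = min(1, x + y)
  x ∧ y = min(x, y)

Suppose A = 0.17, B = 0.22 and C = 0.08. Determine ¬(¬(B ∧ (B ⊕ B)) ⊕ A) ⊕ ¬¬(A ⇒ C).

0.96

B ⊕ B = min(1, 0.22 + 0.22) = min(1, 0.44) = 0.44
B ∧ (B ⊕ B) = min(0.22, 0.44) = 0.22
¬(B ∧ (B ⊕ B)) = 1 − 0.22 = 0.78
¬(B ∧ (B ⊕ B)) ⊕ A = min(1, 0.78 + 0.17) = min(1, 0.95) = 0.95
¬(¬(B ∧ (B ⊕ B)) ⊕ A) = 1 − 0.95 = 0.05
A ⇒ C = min(1, 1 − 0.17 + 0.08) = min(1, 0.91) = 0.91
¬(A ⇒ C) = 1 − 0.91 = 0.09
¬¬(A ⇒ C) = 1 − 0.09 = 0.91
¬(¬(B ∧ (B ⊕ B)) ⊕ A) ⊕ ¬¬(A ⇒ C) = min(1, 0.05 + 0.91) = min(1, 0.96) = 0.96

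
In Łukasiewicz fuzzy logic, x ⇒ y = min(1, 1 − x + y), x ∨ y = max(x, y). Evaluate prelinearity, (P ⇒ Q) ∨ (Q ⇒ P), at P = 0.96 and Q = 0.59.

1.00

P ⇒ Q = min(1, 1 − 0.96 + 0.59) = min(1, 0.63) = 0.63
Q ⇒ P = min(1, 1 − 0.59 + 0.96) = min(1, 1.37) = 1.00
(P ⇒ Q) ∨ (Q ⇒ P) = max(0.63, 1.00) = 1.00
(As expected: a Ł∞-tautology — holds in every MV-chain.)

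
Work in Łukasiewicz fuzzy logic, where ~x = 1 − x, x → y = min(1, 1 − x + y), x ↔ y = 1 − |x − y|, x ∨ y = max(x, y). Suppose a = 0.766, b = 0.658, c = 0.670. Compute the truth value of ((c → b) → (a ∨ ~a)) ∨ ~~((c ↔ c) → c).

0.778

c → b = min(1, 1 − 0.670 + 0.658) = min(1, 0.988) = 0.988
~a = 1 − 0.766 = 0.234
a ∨ ~a = max(0.766, 0.234) = 0.766
(c → b) → (a ∨ ~a) = min(1, 1 − 0.988 + 0.766) = min(1, 0.778) = 0.778
c ↔ c = 1 − |0.670 − 0.670| = 1 − 0.000 = 1.000
(c ↔ c) → c = min(1, 1 − 1.000 + 0.670) = min(1, 0.670) = 0.670
~((c ↔ c) → c) = 1 − 0.670 = 0.330
~~((c ↔ c) → c) = 1 − 0.330 = 0.670
((c → b) → (a ∨ ~a)) ∨ ~~((c ↔ c) → c) = max(0.778, 0.670) = 0.778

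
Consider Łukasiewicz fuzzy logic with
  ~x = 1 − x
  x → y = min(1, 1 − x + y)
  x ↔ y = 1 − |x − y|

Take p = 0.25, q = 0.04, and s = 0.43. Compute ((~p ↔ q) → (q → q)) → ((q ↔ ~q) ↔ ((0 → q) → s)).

~p = 1 − 0.25 = 0.75
~p ↔ q = 1 − |0.75 − 0.04| = 1 − 0.71 = 0.29
q → q = min(1, 1 − 0.04 + 0.04) = min(1, 1.00) = 1.00
(~p ↔ q) → (q → q) = min(1, 1 − 0.29 + 1.00) = min(1, 1.71) = 1.00
~q = 1 − 0.04 = 0.96
q ↔ ~q = 1 − |0.04 − 0.96| = 1 − 0.92 = 0.08
0 → q = min(1, 1 − 0.00 + 0.04) = min(1, 1.04) = 1.00
(0 → q) → s = min(1, 1 − 1.00 + 0.43) = min(1, 0.43) = 0.43
(q ↔ ~q) ↔ ((0 → q) → s) = 1 − |0.08 − 0.43| = 1 − 0.35 = 0.65
((~p ↔ q) → (q → q)) → ((q ↔ ~q) ↔ ((0 → q) → s)) = min(1, 1 − 1.00 + 0.65) = min(1, 0.65) = 0.65

0.65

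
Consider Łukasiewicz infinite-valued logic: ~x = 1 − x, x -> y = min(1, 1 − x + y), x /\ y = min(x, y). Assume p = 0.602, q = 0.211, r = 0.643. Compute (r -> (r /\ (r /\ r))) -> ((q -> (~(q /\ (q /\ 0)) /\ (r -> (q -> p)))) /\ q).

0.211

r /\ r = min(0.643, 0.643) = 0.643
r /\ (r /\ r) = min(0.643, 0.643) = 0.643
r -> (r /\ (r /\ r)) = min(1, 1 − 0.643 + 0.643) = min(1, 1.000) = 1.000
q /\ 0 = min(0.211, 0.000) = 0.000
q /\ (q /\ 0) = min(0.211, 0.000) = 0.000
~(q /\ (q /\ 0)) = 1 − 0.000 = 1.000
q -> p = min(1, 1 − 0.211 + 0.602) = min(1, 1.391) = 1.000
r -> (q -> p) = min(1, 1 − 0.643 + 1.000) = min(1, 1.357) = 1.000
~(q /\ (q /\ 0)) /\ (r -> (q -> p)) = min(1.000, 1.000) = 1.000
q -> (~(q /\ (q /\ 0)) /\ (r -> (q -> p))) = min(1, 1 − 0.211 + 1.000) = min(1, 1.789) = 1.000
(q -> (~(q /\ (q /\ 0)) /\ (r -> (q -> p)))) /\ q = min(1.000, 0.211) = 0.211
(r -> (r /\ (r /\ r))) -> ((q -> (~(q /\ (q /\ 0)) /\ (r -> (q -> p)))) /\ q) = min(1, 1 − 1.000 + 0.211) = min(1, 0.211) = 0.211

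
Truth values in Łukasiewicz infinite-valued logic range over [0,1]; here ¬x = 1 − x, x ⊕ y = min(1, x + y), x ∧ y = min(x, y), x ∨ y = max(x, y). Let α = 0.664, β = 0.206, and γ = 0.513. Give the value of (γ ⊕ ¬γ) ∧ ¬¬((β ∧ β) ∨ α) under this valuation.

¬γ = 1 − 0.513 = 0.487
γ ⊕ ¬γ = min(1, 0.513 + 0.487) = min(1, 1.000) = 1.000
β ∧ β = min(0.206, 0.206) = 0.206
(β ∧ β) ∨ α = max(0.206, 0.664) = 0.664
¬((β ∧ β) ∨ α) = 1 − 0.664 = 0.336
¬¬((β ∧ β) ∨ α) = 1 − 0.336 = 0.664
(γ ⊕ ¬γ) ∧ ¬¬((β ∧ β) ∨ α) = min(1.000, 0.664) = 0.664

0.664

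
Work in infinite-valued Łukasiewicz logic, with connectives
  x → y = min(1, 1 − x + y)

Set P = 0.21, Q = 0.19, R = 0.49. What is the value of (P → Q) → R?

P → Q = min(1, 1 − 0.21 + 0.19) = min(1, 0.98) = 0.98
(P → Q) → R = min(1, 1 − 0.98 + 0.49) = min(1, 0.51) = 0.51

0.51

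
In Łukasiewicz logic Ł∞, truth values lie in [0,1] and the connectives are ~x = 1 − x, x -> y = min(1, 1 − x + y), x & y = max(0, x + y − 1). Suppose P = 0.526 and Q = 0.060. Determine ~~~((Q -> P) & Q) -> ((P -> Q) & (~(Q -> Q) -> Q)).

0.594

Q -> P = min(1, 1 − 0.060 + 0.526) = min(1, 1.466) = 1.000
(Q -> P) & Q = max(0, 1.000 + 0.060 − 1) = max(0, 0.060) = 0.060
~((Q -> P) & Q) = 1 − 0.060 = 0.940
~~((Q -> P) & Q) = 1 − 0.940 = 0.060
~~~((Q -> P) & Q) = 1 − 0.060 = 0.940
P -> Q = min(1, 1 − 0.526 + 0.060) = min(1, 0.534) = 0.534
Q -> Q = min(1, 1 − 0.060 + 0.060) = min(1, 1.000) = 1.000
~(Q -> Q) = 1 − 1.000 = 0.000
~(Q -> Q) -> Q = min(1, 1 − 0.000 + 0.060) = min(1, 1.060) = 1.000
(P -> Q) & (~(Q -> Q) -> Q) = max(0, 0.534 + 1.000 − 1) = max(0, 0.534) = 0.534
~~~((Q -> P) & Q) -> ((P -> Q) & (~(Q -> Q) -> Q)) = min(1, 1 − 0.940 + 0.534) = min(1, 0.594) = 0.594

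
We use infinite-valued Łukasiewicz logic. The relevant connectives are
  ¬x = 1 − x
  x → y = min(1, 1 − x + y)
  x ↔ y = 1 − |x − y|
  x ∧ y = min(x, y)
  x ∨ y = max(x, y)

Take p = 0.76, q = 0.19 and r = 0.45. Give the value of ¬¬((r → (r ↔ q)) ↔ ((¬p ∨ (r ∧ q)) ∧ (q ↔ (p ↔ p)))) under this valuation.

r ↔ q = 1 − |0.45 − 0.19| = 1 − 0.26 = 0.74
r → (r ↔ q) = min(1, 1 − 0.45 + 0.74) = min(1, 1.29) = 1.00
¬p = 1 − 0.76 = 0.24
r ∧ q = min(0.45, 0.19) = 0.19
¬p ∨ (r ∧ q) = max(0.24, 0.19) = 0.24
p ↔ p = 1 − |0.76 − 0.76| = 1 − 0.00 = 1.00
q ↔ (p ↔ p) = 1 − |0.19 − 1.00| = 1 − 0.81 = 0.19
(¬p ∨ (r ∧ q)) ∧ (q ↔ (p ↔ p)) = min(0.24, 0.19) = 0.19
(r → (r ↔ q)) ↔ ((¬p ∨ (r ∧ q)) ∧ (q ↔ (p ↔ p))) = 1 − |1.00 − 0.19| = 1 − 0.81 = 0.19
¬((r → (r ↔ q)) ↔ ((¬p ∨ (r ∧ q)) ∧ (q ↔ (p ↔ p)))) = 1 − 0.19 = 0.81
¬¬((r → (r ↔ q)) ↔ ((¬p ∨ (r ∧ q)) ∧ (q ↔ (p ↔ p)))) = 1 − 0.81 = 0.19

0.19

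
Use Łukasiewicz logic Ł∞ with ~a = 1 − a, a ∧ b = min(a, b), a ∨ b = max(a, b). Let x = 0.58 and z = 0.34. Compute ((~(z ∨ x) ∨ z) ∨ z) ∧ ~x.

0.42

z ∨ x = max(0.34, 0.58) = 0.58
~(z ∨ x) = 1 − 0.58 = 0.42
~(z ∨ x) ∨ z = max(0.42, 0.34) = 0.42
(~(z ∨ x) ∨ z) ∨ z = max(0.42, 0.34) = 0.42
~x = 1 − 0.58 = 0.42
((~(z ∨ x) ∨ z) ∨ z) ∧ ~x = min(0.42, 0.42) = 0.42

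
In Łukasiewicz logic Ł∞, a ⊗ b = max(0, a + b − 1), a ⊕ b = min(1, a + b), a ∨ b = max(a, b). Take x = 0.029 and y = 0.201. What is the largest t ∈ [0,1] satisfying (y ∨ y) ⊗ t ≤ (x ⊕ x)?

y ∨ y = max(0.201, 0.201) = 0.201
So the left factor is y ∨ y = 0.201.
x ⊕ x = min(1, 0.029 + 0.029) = min(1, 0.058) = 0.058
So the right-hand bound is x ⊕ x = 0.058.
The residuum of the Łukasiewicz t-norm gives the supremum: min(1, 1 − 0.201 + 0.058).
1 − 0.201 + 0.058 = 0.857, so t = min(1, 0.857) = 0.857.
Check: 0.201 ⊗ 0.857 = max(0, 0.058) = 0.058 ≤ 0.058.

0.857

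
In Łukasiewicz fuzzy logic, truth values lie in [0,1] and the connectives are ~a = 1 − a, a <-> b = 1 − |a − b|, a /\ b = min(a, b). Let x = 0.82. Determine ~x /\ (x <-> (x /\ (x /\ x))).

0.18

~x = 1 − 0.82 = 0.18
x /\ x = min(0.82, 0.82) = 0.82
x /\ (x /\ x) = min(0.82, 0.82) = 0.82
x <-> (x /\ (x /\ x)) = 1 − |0.82 − 0.82| = 1 − 0.00 = 1.00
~x /\ (x <-> (x /\ (x /\ x))) = min(0.18, 1.00) = 0.18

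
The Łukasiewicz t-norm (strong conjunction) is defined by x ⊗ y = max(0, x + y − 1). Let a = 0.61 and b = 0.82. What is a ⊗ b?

a ⊗ b = max(0, 0.61 + 0.82 − 1) = max(0, 0.43) = 0.43
For comparison, the Gödel (minimum) t-norm min(x, y) would give 0.61.

0.43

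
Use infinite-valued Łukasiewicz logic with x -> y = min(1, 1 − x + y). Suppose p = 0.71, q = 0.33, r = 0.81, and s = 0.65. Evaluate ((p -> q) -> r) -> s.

0.65

p -> q = min(1, 1 − 0.71 + 0.33) = min(1, 0.62) = 0.62
(p -> q) -> r = min(1, 1 − 0.62 + 0.81) = min(1, 1.19) = 1.00
((p -> q) -> r) -> s = min(1, 1 − 1.00 + 0.65) = min(1, 0.65) = 0.65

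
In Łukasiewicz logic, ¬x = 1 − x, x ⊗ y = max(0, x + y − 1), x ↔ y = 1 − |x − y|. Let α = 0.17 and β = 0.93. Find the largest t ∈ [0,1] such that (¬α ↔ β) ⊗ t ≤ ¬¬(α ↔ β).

0.34

¬α = 1 − 0.17 = 0.83
¬α ↔ β = 1 − |0.83 − 0.93| = 1 − 0.10 = 0.90
So the left factor is ¬α ↔ β = 0.90.
α ↔ β = 1 − |0.17 − 0.93| = 1 − 0.76 = 0.24
¬(α ↔ β) = 1 − 0.24 = 0.76
¬¬(α ↔ β) = 1 − 0.76 = 0.24
So the right-hand bound is ¬¬(α ↔ β) = 0.24.
The residuum of the Łukasiewicz t-norm gives the supremum: min(1, 1 − 0.90 + 0.24).
1 − 0.90 + 0.24 = 0.34, so t = min(1, 0.34) = 0.34.
Check: 0.90 ⊗ 0.34 = max(0, 0.24) = 0.24 ≤ 0.24.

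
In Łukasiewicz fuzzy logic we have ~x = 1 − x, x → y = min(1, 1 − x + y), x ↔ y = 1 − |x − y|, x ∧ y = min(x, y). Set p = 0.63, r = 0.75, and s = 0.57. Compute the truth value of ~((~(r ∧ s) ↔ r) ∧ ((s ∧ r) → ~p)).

r ∧ s = min(0.75, 0.57) = 0.57
~(r ∧ s) = 1 − 0.57 = 0.43
~(r ∧ s) ↔ r = 1 − |0.43 − 0.75| = 1 − 0.32 = 0.68
s ∧ r = min(0.57, 0.75) = 0.57
~p = 1 − 0.63 = 0.37
(s ∧ r) → ~p = min(1, 1 − 0.57 + 0.37) = min(1, 0.80) = 0.80
(~(r ∧ s) ↔ r) ∧ ((s ∧ r) → ~p) = min(0.68, 0.80) = 0.68
~((~(r ∧ s) ↔ r) ∧ ((s ∧ r) → ~p)) = 1 − 0.68 = 0.32

0.32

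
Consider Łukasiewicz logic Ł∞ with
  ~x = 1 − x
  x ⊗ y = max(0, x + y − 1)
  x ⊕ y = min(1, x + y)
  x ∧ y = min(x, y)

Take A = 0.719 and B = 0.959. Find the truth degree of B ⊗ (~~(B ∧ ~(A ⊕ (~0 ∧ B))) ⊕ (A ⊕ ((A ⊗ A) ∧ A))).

0.959

~0 = 1 − 0.000 = 1.000
~0 ∧ B = min(1.000, 0.959) = 0.959
A ⊕ (~0 ∧ B) = min(1, 0.719 + 0.959) = min(1, 1.678) = 1.000
~(A ⊕ (~0 ∧ B)) = 1 − 1.000 = 0.000
B ∧ ~(A ⊕ (~0 ∧ B)) = min(0.959, 0.000) = 0.000
~(B ∧ ~(A ⊕ (~0 ∧ B))) = 1 − 0.000 = 1.000
~~(B ∧ ~(A ⊕ (~0 ∧ B))) = 1 − 1.000 = 0.000
A ⊗ A = max(0, 0.719 + 0.719 − 1) = max(0, 0.438) = 0.438
(A ⊗ A) ∧ A = min(0.438, 0.719) = 0.438
A ⊕ ((A ⊗ A) ∧ A) = min(1, 0.719 + 0.438) = min(1, 1.157) = 1.000
~~(B ∧ ~(A ⊕ (~0 ∧ B))) ⊕ (A ⊕ ((A ⊗ A) ∧ A)) = min(1, 0.000 + 1.000) = min(1, 1.000) = 1.000
B ⊗ (~~(B ∧ ~(A ⊕ (~0 ∧ B))) ⊕ (A ⊕ ((A ⊗ A) ∧ A))) = max(0, 0.959 + 1.000 − 1) = max(0, 0.959) = 0.959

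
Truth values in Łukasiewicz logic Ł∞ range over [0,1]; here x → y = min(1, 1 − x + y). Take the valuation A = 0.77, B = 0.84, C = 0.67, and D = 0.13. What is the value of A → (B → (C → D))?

C → D = min(1, 1 − 0.67 + 0.13) = min(1, 0.46) = 0.46
B → (C → D) = min(1, 1 − 0.84 + 0.46) = min(1, 0.62) = 0.62
A → (B → (C → D)) = min(1, 1 − 0.77 + 0.62) = min(1, 0.85) = 0.85

0.85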